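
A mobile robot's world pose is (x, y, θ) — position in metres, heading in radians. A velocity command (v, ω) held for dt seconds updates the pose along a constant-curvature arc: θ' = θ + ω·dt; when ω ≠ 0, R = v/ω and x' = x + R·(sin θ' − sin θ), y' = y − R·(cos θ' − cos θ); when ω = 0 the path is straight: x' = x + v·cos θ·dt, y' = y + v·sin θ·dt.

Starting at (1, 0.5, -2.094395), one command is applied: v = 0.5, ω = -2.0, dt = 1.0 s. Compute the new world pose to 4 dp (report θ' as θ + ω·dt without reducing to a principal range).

(0.5797, 0.4801, -4.0944)

θ' = -2.0944 + -2.0·1.0 = -4.0944
R = v/ω = 0.5/-2.0 = -0.2500
x' = 1 + -0.2500·(sin -4.0944 − sin -2.0944) = 0.5797
y' = 0.5 − -0.2500·(cos -4.0944 − cos -2.0944) = 0.4801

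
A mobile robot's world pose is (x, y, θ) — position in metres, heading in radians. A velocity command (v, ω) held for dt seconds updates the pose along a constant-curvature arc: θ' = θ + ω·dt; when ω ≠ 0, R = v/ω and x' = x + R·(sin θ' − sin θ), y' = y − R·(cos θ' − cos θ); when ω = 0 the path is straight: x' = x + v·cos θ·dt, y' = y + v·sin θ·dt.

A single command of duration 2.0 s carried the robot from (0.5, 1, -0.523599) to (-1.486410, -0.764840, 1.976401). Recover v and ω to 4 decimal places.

Δθ = 1.976401 − -0.523599 = 2.500000
ω = Δθ/dt = 2.500000/2.0 = 1.2500
R = Δx/(sin θ' − sin θ) = -1.4000
v = R·ω = -1.4000·1.2500 = -1.7500

v = -1.7500, ω = 1.2500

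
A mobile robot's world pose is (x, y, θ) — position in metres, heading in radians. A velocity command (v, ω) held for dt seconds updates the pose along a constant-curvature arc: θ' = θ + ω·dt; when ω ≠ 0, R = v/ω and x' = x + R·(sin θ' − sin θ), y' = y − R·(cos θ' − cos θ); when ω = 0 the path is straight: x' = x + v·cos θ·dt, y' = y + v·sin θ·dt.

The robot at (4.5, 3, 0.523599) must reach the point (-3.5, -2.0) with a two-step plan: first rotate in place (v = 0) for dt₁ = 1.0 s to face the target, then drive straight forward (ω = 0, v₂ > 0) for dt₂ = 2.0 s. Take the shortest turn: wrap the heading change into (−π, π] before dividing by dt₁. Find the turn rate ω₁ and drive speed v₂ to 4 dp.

heading to target = atan2(-2−3, -3.5−4.5) = -2.5830
Δθ = wrap(-2.5830 − 0.5236) = -3.1066; ω₁ = Δθ/dt₁ = -3.1066
distance = √((-3.5−4.5)² + (-2−3)²) = 9.4340; v₂ = distance/dt₂ = 4.7170

ω₁ = -3.1066, v₂ = 4.7170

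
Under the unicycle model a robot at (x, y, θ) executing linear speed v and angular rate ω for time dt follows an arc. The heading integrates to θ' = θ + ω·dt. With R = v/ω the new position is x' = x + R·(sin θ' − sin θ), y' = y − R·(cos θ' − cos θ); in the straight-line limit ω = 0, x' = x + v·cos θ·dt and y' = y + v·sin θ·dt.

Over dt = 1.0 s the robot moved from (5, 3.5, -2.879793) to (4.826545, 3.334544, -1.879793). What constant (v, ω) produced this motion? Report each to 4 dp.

v = 0.2500, ω = 1.0000

Δθ = -1.879793 − -2.879793 = 1.000000
ω = Δθ/dt = 1.000000/1.0 = 1.0000
R = Δx/(sin θ' − sin θ) = 0.2500
v = R·ω = 0.2500·1.0000 = 0.2500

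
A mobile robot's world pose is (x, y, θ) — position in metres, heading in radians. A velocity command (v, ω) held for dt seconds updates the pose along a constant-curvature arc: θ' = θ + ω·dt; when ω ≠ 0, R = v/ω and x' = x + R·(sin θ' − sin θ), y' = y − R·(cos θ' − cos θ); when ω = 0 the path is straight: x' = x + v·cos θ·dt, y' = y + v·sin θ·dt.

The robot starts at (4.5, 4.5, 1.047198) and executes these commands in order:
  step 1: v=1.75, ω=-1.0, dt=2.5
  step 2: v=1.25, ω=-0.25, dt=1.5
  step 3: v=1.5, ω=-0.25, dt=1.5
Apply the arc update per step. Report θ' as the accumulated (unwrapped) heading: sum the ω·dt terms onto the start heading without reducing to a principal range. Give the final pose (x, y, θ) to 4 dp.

(6.6621, -0.0480, -2.2028)

step 1: θ'=-1.4528 (R=-1.7500) → pose (7.7534, 3.8310, -1.4528)
step 2: θ'=-1.8278 (R=-5.0000) → pose (7.6239, 1.9715, -1.8278)
step 3: θ'=-2.2028 (R=-6.0000) → pose (6.6621, -0.0480, -2.2028)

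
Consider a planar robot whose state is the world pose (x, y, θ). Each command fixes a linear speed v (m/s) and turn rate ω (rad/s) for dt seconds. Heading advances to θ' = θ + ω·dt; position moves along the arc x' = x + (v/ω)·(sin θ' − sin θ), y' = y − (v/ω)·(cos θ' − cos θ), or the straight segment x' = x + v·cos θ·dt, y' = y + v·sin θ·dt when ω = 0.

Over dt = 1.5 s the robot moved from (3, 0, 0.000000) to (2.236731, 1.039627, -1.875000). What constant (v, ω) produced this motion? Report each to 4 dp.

v = -1.0000, ω = -1.2500

Δθ = -1.875000 − 0.000000 = -1.875000
ω = Δθ/dt = -1.875000/1.5 = -1.2500
R = −Δy/(cos θ' − cos θ) = 0.8000
v = R·ω = 0.8000·-1.2500 = -1.0000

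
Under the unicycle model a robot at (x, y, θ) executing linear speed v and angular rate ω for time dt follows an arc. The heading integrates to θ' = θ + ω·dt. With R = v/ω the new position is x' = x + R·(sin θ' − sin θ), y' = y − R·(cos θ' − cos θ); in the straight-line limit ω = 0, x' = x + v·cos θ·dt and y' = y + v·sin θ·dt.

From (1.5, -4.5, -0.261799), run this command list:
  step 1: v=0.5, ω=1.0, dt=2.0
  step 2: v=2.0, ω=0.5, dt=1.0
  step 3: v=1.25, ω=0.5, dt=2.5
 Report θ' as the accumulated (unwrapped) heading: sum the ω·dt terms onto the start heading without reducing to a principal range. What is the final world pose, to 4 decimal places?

step 1: θ'=1.7382 (R=0.5000) → pose (2.1224, -3.9337, 1.7382)
step 2: θ'=2.2382 (R=4.0000) → pose (1.3201, -2.1244, 2.2382)
step 3: θ'=3.4882 (R=2.5000) → pose (-1.4928, -1.3205, 3.4882)

(-1.4928, -1.3205, 3.4882)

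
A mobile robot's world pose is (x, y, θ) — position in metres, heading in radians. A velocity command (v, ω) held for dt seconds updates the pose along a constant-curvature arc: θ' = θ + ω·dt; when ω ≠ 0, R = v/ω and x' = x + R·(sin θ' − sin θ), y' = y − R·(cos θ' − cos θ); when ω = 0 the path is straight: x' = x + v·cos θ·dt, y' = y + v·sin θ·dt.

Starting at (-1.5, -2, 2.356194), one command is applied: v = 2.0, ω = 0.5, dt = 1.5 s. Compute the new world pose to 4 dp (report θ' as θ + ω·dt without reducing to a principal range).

θ' = 2.3562 + 0.5·1.5 = 3.1062
R = v/ω = 2.0/0.5 = 4.0000
x' = -1.5 + 4.0000·(sin 3.1062 − sin 2.3562) = -4.1869
y' = -2 − 4.0000·(cos 3.1062 − cos 2.3562) = -0.8309

(-4.1869, -0.8309, 3.1062)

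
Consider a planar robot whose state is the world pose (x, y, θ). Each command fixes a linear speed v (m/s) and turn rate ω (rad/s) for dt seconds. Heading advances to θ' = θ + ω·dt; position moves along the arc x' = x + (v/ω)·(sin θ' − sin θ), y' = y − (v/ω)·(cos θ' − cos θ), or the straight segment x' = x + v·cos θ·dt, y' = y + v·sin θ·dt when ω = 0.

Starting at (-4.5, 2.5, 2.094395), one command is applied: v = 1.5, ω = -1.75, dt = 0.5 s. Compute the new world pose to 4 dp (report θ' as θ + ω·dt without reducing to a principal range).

θ' = 2.0944 + -1.75·0.5 = 1.2194
R = v/ω = 1.5/-1.75 = -0.8571
x' = -4.5 + -0.8571·(sin 1.2194 − sin 2.0944) = -4.5625
y' = 2.5 − -0.8571·(cos 1.2194 − cos 2.0944) = 3.2236

(-4.5625, 3.2236, 1.2194)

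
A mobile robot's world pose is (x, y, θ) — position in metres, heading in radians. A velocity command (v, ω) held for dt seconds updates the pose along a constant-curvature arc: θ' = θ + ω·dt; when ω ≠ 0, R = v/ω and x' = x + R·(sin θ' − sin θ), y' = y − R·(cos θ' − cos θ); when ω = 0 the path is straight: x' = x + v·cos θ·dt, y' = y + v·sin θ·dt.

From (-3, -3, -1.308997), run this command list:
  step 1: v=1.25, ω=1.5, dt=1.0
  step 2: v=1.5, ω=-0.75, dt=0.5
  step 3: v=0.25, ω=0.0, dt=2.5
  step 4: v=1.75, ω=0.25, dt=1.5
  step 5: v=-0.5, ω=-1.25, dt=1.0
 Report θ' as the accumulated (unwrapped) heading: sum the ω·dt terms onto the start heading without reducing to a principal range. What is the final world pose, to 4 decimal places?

step 1: θ'=0.1910 (R=0.8333) → pose (-2.0369, -3.6025, 0.1910)
step 2: θ'=-0.1840 (R=-2.0000) → pose (-1.2913, -3.5999, -0.1840)
step 3: θ'=-0.1840 (straight) → pose (-0.6768, -3.7142, -0.1840)
step 4: θ'=0.1910 (R=7.0000) → pose (1.9328, -3.7051, 0.1910)
step 5: θ'=-1.0590 (R=0.4000) → pose (1.5081, -3.5083, -1.0590)

(1.5081, -3.5083, -1.0590)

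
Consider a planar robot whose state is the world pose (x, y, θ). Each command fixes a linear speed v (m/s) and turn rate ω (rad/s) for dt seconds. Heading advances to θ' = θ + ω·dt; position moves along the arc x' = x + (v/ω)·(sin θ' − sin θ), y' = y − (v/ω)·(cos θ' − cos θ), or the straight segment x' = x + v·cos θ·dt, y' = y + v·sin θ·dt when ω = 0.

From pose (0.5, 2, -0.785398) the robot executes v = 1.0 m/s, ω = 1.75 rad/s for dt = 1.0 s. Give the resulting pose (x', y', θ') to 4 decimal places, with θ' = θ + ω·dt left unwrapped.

θ' = -0.7854 + 1.75·1.0 = 0.9646
R = v/ω = 1.0/1.75 = 0.5714
x' = 0.5 + 0.5714·(sin 0.9646 − sin -0.7854) = 1.3737
y' = 2 − 0.5714·(cos 0.9646 − cos -0.7854) = 2.0785

(1.3737, 2.0785, 0.9646)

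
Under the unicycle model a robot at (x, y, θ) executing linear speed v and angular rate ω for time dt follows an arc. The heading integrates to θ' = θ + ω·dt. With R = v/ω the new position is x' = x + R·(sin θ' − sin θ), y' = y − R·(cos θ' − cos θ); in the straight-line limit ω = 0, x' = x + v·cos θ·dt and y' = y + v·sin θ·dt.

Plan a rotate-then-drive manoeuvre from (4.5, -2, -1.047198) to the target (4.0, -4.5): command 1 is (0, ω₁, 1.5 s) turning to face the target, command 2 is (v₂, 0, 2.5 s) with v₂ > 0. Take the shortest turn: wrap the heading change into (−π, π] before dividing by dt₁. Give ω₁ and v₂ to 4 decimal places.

heading to target = atan2(-4.5−-2, 4−4.5) = -1.7682
Δθ = wrap(-1.7682 − -1.0472) = -0.7210; ω₁ = Δθ/dt₁ = -0.4807
distance = √((4−4.5)² + (-4.5−-2)²) = 2.5495; v₂ = distance/dt₂ = 1.0198

ω₁ = -0.4807, v₂ = 1.0198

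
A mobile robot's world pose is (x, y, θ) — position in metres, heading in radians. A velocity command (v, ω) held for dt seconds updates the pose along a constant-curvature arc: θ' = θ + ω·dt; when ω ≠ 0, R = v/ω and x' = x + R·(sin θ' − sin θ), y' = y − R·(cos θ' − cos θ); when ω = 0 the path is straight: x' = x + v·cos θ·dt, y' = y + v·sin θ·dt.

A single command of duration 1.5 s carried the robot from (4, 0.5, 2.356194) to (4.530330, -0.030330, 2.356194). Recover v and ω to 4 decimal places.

Δθ = 2.356194 − 2.356194 = 0.000000
ω = Δθ/dt = 0.000000/1.5 = 0.0000
ω = 0 → v = (Δx·cos θ + Δy·sin θ)/dt = -0.5000

v = -0.5000, ω = 0.0000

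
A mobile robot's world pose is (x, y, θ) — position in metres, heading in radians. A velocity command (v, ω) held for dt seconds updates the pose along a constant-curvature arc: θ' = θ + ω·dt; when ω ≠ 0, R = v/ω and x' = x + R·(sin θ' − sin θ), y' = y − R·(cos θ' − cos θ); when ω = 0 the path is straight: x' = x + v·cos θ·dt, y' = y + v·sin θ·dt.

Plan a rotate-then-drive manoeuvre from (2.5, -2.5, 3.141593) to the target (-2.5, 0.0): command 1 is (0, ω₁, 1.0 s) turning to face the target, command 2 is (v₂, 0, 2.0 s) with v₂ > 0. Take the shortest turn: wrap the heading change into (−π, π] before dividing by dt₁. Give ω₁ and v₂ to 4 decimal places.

heading to target = atan2(0−-2.5, -2.5−2.5) = 2.6779
Δθ = wrap(2.6779 − 3.1416) = -0.4636; ω₁ = Δθ/dt₁ = -0.4636
distance = √((-2.5−2.5)² + (0−-2.5)²) = 5.5902; v₂ = distance/dt₂ = 2.7951

ω₁ = -0.4636, v₂ = 2.7951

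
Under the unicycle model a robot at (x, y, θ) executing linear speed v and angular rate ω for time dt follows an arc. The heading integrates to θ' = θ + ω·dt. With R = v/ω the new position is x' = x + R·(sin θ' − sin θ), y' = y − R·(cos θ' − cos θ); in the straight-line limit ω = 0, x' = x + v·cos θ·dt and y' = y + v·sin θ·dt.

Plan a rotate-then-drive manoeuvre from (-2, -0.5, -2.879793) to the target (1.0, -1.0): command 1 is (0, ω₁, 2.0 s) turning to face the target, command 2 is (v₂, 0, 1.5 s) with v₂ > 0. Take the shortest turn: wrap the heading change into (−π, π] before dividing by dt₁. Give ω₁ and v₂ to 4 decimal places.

ω₁ = 1.3573, v₂ = 2.0276

heading to target = atan2(-1−-0.5, 1−-2) = -0.1651
Δθ = wrap(-0.1651 − -2.8798) = 2.7146; ω₁ = Δθ/dt₁ = 1.3573
distance = √((1−-2)² + (-1−-0.5)²) = 3.0414; v₂ = distance/dt₂ = 2.0276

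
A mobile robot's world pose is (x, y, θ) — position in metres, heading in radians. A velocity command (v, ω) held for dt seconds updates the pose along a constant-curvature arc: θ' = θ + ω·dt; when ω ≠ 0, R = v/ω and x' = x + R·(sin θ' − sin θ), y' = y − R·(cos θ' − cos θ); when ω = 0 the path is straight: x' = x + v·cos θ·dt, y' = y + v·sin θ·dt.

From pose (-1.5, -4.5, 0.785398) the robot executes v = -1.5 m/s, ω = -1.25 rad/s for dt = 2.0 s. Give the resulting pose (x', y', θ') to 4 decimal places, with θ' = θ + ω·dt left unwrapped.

(-3.5361, -3.4795, -1.7146)

θ' = 0.7854 + -1.25·2.0 = -1.7146
R = v/ω = -1.5/-1.25 = 1.2000
x' = -1.5 + 1.2000·(sin -1.7146 − sin 0.7854) = -3.5361
y' = -4.5 − 1.2000·(cos -1.7146 − cos 0.7854) = -3.4795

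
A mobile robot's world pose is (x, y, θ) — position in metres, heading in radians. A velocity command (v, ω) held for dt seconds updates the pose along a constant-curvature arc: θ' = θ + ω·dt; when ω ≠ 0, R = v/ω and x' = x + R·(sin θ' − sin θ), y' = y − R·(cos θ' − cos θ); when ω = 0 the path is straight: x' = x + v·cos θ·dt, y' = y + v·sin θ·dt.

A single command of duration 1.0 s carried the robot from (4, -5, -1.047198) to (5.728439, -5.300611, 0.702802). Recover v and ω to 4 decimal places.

v = 2.0000, ω = 1.7500

Δθ = 0.702802 − -1.047198 = 1.750000
ω = Δθ/dt = 1.750000/1.0 = 1.7500
R = Δx/(sin θ' − sin θ) = 1.1429
v = R·ω = 1.1429·1.7500 = 2.0000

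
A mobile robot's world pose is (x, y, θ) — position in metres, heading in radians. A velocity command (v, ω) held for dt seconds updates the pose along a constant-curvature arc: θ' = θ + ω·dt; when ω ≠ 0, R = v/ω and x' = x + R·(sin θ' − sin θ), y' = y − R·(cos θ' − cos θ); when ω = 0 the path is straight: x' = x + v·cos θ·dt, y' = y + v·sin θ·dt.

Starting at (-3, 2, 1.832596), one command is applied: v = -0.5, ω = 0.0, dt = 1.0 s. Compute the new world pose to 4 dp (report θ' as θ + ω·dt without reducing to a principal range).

θ' = 1.8326 + 0.0·1.0 = 1.8326
ω = 0 → straight: x' = -3 + -0.5·cos(1.8326)·1.0 = -2.8706
y' = 2 + -0.5·sin(1.8326)·1.0 = 1.5170

(-2.8706, 1.5170, 1.8326)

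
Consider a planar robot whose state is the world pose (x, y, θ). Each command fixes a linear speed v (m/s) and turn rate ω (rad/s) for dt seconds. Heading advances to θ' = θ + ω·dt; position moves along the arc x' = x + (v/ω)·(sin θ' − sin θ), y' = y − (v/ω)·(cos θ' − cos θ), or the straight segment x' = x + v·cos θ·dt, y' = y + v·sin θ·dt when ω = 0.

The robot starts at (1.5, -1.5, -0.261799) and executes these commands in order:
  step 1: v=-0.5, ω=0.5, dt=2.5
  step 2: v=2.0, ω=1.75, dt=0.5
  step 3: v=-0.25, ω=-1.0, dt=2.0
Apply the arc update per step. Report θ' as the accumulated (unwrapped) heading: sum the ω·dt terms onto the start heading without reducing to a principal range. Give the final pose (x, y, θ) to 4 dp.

(0.2727, -1.2772, -0.1368)

step 1: θ'=0.9882 (R=-1.0000) → pose (0.4061, -1.9157, 0.9882)
step 2: θ'=1.8632 (R=1.1429) → pose (0.5462, -0.9575, 1.8632)
step 3: θ'=-0.1368 (R=0.2500) → pose (0.2727, -1.2772, -0.1368)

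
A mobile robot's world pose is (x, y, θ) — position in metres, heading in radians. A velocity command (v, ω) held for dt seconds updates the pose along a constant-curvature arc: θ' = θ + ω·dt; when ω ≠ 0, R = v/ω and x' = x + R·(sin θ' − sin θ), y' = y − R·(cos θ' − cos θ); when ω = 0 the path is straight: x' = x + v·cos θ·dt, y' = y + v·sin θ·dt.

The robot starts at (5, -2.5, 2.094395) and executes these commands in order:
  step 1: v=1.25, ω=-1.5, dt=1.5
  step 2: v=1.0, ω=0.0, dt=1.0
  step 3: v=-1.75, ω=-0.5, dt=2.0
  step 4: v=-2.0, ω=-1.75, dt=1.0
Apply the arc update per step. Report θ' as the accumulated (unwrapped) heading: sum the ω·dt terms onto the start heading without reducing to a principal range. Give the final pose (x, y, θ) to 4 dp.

step 1: θ'=-0.1556 (R=-0.8333) → pose (5.8508, -1.2601, -0.1556)
step 2: θ'=-0.1556 (straight) → pose (6.8388, -1.4150, -0.1556)
step 3: θ'=-1.1556 (R=3.5000) → pose (4.1785, 0.6309, -1.1556)
step 4: θ'=-2.9056 (R=1.1429) → pose (4.9571, 2.2031, -2.9056)

(4.9571, 2.2031, -2.9056)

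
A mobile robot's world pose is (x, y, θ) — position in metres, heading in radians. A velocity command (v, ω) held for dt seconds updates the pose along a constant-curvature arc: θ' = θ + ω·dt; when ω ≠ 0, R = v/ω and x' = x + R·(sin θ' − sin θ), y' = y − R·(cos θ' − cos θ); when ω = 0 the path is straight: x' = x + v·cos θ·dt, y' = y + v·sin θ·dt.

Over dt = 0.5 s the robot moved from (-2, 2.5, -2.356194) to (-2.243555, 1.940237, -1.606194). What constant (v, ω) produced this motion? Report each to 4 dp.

Δθ = -1.606194 − -2.356194 = 0.750000
ω = Δθ/dt = 0.750000/0.5 = 1.5000
R = −Δy/(cos θ' − cos θ) = 0.8333
v = R·ω = 0.8333·1.5000 = 1.2500

v = 1.2500, ω = 1.5000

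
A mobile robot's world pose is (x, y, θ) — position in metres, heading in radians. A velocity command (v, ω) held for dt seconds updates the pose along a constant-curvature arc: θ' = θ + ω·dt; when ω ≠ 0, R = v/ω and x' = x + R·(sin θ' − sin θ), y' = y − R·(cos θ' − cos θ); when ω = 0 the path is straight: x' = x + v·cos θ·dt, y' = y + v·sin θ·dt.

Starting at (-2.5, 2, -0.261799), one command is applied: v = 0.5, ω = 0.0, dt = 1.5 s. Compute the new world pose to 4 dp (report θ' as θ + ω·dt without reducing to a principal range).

(-1.7756, 1.8059, -0.2618)

θ' = -0.2618 + 0.0·1.5 = -0.2618
ω = 0 → straight: x' = -2.5 + 0.5·cos(-0.2618)·1.5 = -1.7756
y' = 2 + 0.5·sin(-0.2618)·1.5 = 1.8059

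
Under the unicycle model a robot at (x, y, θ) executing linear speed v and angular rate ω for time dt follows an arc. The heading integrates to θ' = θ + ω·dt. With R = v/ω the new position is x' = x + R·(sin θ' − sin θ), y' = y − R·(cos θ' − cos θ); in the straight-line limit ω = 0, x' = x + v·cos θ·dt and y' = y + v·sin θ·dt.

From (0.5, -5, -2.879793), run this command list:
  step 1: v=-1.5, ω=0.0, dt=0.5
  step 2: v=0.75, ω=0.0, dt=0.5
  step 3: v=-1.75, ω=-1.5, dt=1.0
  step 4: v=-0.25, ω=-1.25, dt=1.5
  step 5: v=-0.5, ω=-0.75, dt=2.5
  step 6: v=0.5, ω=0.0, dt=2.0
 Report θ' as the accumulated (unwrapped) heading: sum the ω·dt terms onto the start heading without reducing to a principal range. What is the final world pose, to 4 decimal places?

step 1: θ'=-2.8798 (straight) → pose (1.2244, -4.8059, -2.8798)
step 2: θ'=-2.8798 (straight) → pose (0.8622, -4.9029, -2.8798)
step 3: θ'=-4.3798 (R=1.1667) → pose (2.2669, -5.6489, -4.3798)
step 4: θ'=-6.2548 (R=0.2000) → pose (2.0835, -5.9142, -6.2548)
step 5: θ'=-8.1298 (R=0.6667) → pose (1.4232, -5.0662, -8.1298)
step 6: θ'=-8.1298 (straight) → pose (1.1508, -6.0284, -8.1298)

(1.1508, -6.0284, -8.1298)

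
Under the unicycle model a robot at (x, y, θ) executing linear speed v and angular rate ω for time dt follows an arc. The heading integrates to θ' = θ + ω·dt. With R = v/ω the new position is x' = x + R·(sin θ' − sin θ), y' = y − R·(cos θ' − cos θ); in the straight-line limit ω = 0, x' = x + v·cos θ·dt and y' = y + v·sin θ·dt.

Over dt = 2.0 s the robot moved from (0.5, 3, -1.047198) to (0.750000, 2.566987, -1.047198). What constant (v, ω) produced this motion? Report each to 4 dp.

v = 0.2500, ω = 0.0000

Δθ = -1.047198 − -1.047198 = 0.000000
ω = Δθ/dt = 0.000000/2.0 = 0.0000
ω = 0 → v = (Δx·cos θ + Δy·sin θ)/dt = 0.2500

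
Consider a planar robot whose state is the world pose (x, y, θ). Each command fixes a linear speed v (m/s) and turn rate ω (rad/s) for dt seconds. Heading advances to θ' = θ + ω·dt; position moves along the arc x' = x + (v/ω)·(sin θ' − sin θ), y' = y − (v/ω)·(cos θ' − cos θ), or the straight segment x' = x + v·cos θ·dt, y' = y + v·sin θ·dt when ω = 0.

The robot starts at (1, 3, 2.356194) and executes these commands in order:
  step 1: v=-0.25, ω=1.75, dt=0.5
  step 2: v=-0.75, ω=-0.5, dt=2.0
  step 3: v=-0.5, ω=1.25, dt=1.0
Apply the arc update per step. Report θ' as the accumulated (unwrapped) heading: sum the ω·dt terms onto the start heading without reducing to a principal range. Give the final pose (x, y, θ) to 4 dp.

step 1: θ'=3.2312 (R=-0.1429) → pose (1.1138, 2.9587, 3.2312)
step 2: θ'=2.2312 (R=1.5000) → pose (2.4326, 2.3849, 2.2312)
step 3: θ'=3.4812 (R=-0.4000) → pose (2.8818, 2.2531, 3.4812)

(2.8818, 2.2531, 3.4812)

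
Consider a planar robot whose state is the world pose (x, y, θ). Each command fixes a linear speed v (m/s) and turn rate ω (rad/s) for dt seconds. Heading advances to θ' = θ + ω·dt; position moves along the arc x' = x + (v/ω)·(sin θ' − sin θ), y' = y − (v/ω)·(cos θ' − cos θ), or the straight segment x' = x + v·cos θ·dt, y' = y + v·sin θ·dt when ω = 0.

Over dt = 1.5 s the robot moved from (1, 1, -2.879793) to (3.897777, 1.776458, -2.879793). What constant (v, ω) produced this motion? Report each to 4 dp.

Δθ = -2.879793 − -2.879793 = 0.000000
ω = Δθ/dt = 0.000000/1.5 = 0.0000
ω = 0 → v = (Δx·cos θ + Δy·sin θ)/dt = -2.0000

v = -2.0000, ω = 0.0000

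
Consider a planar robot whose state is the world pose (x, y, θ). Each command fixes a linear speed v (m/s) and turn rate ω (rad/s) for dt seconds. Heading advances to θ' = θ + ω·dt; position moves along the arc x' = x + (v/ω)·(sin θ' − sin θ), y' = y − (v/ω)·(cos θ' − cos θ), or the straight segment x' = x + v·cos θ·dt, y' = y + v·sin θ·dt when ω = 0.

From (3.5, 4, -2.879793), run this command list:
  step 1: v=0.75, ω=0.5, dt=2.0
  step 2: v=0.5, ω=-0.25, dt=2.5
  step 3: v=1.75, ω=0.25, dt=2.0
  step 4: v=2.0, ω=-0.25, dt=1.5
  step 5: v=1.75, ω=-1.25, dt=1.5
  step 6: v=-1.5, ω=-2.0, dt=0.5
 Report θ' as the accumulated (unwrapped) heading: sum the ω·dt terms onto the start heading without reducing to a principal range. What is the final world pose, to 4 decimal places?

(-4.4347, -3.4258, -5.2548)

step 1: θ'=-1.8798 (R=1.5000) → pose (2.4593, 3.0073, -1.8798)
step 2: θ'=-2.5048 (R=-2.0000) → pose (1.7432, 2.0075, -2.5048)
step 3: θ'=-2.0048 (R=7.0000) → pose (-0.4454, -0.6771, -2.0048)
step 4: θ'=-2.3798 (R=-8.0000) → pose (-2.1820, -3.1018, -2.3798)
step 5: θ'=-4.2548 (R=-1.4000) → pose (-4.4042, -2.7073, -4.2548)
step 6: θ'=-5.2548 (R=0.7500) → pose (-4.4347, -3.4258, -5.2548)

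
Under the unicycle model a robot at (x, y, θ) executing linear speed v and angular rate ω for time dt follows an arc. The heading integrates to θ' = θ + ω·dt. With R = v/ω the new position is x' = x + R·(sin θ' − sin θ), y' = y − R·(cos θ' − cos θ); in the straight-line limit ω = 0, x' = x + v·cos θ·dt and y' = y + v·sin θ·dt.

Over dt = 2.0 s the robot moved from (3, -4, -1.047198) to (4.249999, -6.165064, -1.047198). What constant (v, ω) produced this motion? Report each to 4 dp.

v = 1.2500, ω = 0.0000

Δθ = -1.047198 − -1.047198 = 0.000000
ω = Δθ/dt = 0.000000/2.0 = 0.0000
ω = 0 → v = (Δx·cos θ + Δy·sin θ)/dt = 1.2500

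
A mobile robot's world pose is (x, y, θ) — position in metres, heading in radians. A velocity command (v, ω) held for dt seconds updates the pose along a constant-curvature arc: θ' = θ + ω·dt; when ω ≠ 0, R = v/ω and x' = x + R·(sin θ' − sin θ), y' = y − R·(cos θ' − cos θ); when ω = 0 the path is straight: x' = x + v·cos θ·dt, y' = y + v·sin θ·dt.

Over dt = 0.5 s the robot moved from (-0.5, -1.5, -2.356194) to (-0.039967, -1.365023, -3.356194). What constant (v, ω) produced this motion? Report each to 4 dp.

Δθ = -3.356194 − -2.356194 = -1.000000
ω = Δθ/dt = -1.000000/0.5 = -2.0000
R = Δx/(sin θ' − sin θ) = 0.5000
v = R·ω = 0.5000·-2.0000 = -1.0000

v = -1.0000, ω = -2.0000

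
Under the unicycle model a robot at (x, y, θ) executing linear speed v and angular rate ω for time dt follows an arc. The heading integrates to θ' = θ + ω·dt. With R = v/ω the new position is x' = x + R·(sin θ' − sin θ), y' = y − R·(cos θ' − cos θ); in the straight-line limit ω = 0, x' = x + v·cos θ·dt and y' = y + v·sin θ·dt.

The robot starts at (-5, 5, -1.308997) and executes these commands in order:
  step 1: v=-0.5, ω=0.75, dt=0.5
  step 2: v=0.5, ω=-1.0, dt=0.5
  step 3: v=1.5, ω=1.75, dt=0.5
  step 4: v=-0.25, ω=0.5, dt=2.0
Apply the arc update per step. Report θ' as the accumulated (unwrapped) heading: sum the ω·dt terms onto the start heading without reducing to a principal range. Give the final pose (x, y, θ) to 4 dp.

step 1: θ'=-0.9340 (R=-0.6667) → pose (-5.1079, 5.2239, -0.9340)
step 2: θ'=-1.4340 (R=-0.5000) → pose (-5.0146, 4.9947, -1.4340)
step 3: θ'=-0.5590 (R=0.8571) → pose (-4.6201, 4.3850, -0.5590)
step 4: θ'=0.4410 (R=-0.5000) → pose (-5.0987, 4.4132, 0.4410)

(-5.0987, 4.4132, 0.4410)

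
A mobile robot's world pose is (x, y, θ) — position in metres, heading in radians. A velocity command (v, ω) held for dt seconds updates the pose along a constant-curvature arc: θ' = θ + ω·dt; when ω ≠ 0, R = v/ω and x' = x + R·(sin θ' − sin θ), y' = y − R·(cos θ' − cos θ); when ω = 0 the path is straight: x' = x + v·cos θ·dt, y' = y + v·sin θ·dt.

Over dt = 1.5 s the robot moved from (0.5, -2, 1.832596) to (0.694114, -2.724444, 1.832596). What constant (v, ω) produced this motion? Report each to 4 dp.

v = -0.5000, ω = 0.0000

Δθ = 1.832596 − 1.832596 = 0.000000
ω = Δθ/dt = 0.000000/1.5 = 0.0000
ω = 0 → v = (Δx·cos θ + Δy·sin θ)/dt = -0.5000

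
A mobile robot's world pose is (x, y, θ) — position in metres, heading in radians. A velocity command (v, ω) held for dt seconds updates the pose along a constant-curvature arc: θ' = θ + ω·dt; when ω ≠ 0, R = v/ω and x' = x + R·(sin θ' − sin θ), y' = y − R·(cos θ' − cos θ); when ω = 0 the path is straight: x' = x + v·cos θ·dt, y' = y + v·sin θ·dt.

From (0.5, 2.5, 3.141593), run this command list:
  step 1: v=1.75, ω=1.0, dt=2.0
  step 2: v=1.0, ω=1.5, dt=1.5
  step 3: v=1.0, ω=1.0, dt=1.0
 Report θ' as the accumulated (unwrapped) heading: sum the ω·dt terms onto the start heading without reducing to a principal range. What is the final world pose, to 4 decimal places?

(0.0755, 0.9600, 8.3916)

step 1: θ'=5.1416 (R=1.7500) → pose (-1.0913, 0.0217, 5.1416)
step 2: θ'=7.3916 (R=0.6667) → pose (0.1116, 0.0018, 7.3916)
step 3: θ'=8.3916 (R=1.0000) → pose (0.0755, 0.9600, 8.3916)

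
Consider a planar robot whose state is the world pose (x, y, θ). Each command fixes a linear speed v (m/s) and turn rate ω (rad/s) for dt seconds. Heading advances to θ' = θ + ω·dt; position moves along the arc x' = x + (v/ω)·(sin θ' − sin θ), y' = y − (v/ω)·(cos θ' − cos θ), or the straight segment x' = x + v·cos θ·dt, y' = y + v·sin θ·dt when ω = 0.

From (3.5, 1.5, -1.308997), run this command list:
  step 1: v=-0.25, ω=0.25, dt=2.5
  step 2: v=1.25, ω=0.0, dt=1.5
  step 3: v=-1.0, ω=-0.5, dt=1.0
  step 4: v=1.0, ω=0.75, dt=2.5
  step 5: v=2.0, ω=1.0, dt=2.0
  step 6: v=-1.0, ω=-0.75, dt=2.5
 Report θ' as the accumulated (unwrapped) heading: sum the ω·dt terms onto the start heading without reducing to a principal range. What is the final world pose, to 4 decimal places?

step 1: θ'=-0.6840 (R=-1.0000) → pose (3.1660, 2.0162, -0.6840)
step 2: θ'=-0.6840 (straight) → pose (4.6192, 0.8314, -0.6840)
step 3: θ'=-1.1840 (R=2.0000) → pose (4.0307, 1.6271, -1.1840)
step 4: θ'=0.6910 (R=1.3333) → pose (6.1153, 1.1026, 0.6910)
step 5: θ'=2.6910 (R=2.0000) → pose (5.7117, 4.4442, 2.6910)
step 6: θ'=0.8160 (R=1.3333) → pose (6.1022, 2.3304, 0.8160)

(6.1022, 2.3304, 0.8160)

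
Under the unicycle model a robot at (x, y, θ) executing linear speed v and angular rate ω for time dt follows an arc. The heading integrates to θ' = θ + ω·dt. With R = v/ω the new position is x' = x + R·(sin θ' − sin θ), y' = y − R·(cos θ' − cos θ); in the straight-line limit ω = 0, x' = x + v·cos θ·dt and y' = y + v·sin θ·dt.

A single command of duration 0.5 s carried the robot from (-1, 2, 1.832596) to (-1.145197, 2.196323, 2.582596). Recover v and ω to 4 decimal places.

Δθ = 2.582596 − 1.832596 = 0.750000
ω = Δθ/dt = 0.750000/0.5 = 1.5000
R = −Δy/(cos θ' − cos θ) = 0.3333
v = R·ω = 0.3333·1.5000 = 0.5000

v = 0.5000, ω = 1.5000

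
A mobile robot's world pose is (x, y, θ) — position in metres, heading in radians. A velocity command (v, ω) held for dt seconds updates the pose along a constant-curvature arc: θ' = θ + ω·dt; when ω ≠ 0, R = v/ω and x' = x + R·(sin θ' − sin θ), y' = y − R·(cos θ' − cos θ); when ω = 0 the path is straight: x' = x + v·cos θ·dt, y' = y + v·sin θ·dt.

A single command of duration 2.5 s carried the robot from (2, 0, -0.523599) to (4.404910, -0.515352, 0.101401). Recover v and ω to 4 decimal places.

Δθ = 0.101401 − -0.523599 = 0.625000
ω = Δθ/dt = 0.625000/2.5 = 0.2500
R = Δx/(sin θ' − sin θ) = 4.0000
v = R·ω = 4.0000·0.2500 = 1.0000

v = 1.0000, ω = 0.2500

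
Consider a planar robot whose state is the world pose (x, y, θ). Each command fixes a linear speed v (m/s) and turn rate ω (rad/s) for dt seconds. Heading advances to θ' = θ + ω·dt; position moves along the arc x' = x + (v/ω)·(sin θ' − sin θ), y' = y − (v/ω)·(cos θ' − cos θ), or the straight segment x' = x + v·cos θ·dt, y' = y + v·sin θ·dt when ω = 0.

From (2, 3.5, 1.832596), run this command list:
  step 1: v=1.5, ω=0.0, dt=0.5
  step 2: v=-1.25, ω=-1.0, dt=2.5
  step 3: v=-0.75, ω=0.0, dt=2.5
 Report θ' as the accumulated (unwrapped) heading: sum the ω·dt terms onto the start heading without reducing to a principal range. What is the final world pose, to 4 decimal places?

(-1.6479, 4.0797, -0.6674)

step 1: θ'=1.8326 (straight) → pose (1.8059, 4.2244, 1.8326)
step 2: θ'=-0.6674 (R=1.2500) → pose (-0.1752, 2.9191, -0.6674)
step 3: θ'=-0.6674 (straight) → pose (-1.6479, 4.0797, -0.6674)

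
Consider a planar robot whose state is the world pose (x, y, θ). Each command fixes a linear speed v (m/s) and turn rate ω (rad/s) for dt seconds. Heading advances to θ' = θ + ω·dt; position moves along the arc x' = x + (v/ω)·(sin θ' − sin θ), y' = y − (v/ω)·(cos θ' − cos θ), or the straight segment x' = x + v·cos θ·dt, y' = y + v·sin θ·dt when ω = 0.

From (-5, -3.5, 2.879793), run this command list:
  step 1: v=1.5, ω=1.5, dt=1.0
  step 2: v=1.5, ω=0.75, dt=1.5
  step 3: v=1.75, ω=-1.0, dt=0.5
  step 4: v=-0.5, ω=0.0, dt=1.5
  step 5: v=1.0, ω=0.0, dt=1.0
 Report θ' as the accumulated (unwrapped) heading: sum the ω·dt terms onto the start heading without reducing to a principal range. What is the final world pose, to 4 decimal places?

(-5.1988, -7.1975, 5.0048)

step 1: θ'=4.3798 (R=1.0000) → pose (-6.2040, -4.1394, 4.3798)
step 2: θ'=5.5048 (R=2.0000) → pose (-5.7179, -6.2165, 5.5048)
step 3: θ'=5.0048 (R=-1.7500) → pose (-5.2709, -6.9581, 5.0048)
step 4: θ'=5.0048 (straight) → pose (-5.4871, -6.2400, 5.0048)
step 5: θ'=5.0048 (straight) → pose (-5.1988, -7.1975, 5.0048)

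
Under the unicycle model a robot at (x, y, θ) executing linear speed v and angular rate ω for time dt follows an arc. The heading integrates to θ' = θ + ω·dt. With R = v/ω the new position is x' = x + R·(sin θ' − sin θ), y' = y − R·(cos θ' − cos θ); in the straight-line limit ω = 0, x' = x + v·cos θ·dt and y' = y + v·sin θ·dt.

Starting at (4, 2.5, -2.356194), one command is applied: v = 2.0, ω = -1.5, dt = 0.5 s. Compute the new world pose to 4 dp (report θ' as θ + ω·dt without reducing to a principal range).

θ' = -2.3562 + -1.5·0.5 = -3.1062
R = v/ω = 2.0/-1.5 = -1.3333
x' = 4 + -1.3333·(sin -3.1062 − sin -2.3562) = 3.1044
y' = 2.5 − -1.3333·(cos -3.1062 − cos -2.3562) = 2.1103

(3.1044, 2.1103, -3.1062)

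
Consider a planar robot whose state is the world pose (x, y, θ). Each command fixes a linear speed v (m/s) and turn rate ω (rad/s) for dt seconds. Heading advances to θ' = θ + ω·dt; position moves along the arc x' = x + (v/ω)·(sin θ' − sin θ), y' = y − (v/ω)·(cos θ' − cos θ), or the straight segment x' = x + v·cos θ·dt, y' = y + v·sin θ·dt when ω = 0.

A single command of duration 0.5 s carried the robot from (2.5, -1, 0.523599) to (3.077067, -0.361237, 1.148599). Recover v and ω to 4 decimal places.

v = 1.7500, ω = 1.2500

Δθ = 1.148599 − 0.523599 = 0.625000
ω = Δθ/dt = 0.625000/0.5 = 1.2500
R = −Δy/(cos θ' − cos θ) = 1.4000
v = R·ω = 1.4000·1.2500 = 1.7500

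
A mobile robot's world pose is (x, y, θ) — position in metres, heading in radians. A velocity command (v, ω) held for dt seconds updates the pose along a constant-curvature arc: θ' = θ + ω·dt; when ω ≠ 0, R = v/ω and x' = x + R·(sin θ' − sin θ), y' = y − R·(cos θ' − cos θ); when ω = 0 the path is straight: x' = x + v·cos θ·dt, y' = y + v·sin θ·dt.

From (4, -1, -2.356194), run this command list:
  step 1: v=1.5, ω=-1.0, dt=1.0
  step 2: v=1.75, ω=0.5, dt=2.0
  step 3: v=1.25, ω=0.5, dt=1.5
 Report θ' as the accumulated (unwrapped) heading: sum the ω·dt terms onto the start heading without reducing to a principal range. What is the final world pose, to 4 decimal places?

step 1: θ'=-3.3562 (R=-1.5000) → pose (2.6199, -1.4049, -3.3562)
step 2: θ'=-2.3562 (R=3.5000) → pose (-0.6003, -2.3498, -2.3562)
step 3: θ'=-1.6062 (R=2.5000) → pose (-1.3310, -4.0291, -1.6062)

(-1.3310, -4.0291, -1.6062)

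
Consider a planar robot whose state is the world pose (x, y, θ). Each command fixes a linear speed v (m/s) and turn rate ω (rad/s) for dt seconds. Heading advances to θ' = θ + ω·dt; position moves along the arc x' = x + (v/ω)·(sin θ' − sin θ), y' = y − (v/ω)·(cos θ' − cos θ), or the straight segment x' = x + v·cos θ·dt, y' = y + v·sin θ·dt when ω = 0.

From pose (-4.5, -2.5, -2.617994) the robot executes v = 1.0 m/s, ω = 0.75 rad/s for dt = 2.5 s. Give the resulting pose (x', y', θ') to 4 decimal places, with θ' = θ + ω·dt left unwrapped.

(-4.7353, -4.6366, -0.7430)

θ' = -2.6180 + 0.75·2.5 = -0.7430
R = v/ω = 1.0/0.75 = 1.3333
x' = -4.5 + 1.3333·(sin -0.7430 − sin -2.6180) = -4.7353
y' = -2.5 − 1.3333·(cos -0.7430 − cos -2.6180) = -4.6366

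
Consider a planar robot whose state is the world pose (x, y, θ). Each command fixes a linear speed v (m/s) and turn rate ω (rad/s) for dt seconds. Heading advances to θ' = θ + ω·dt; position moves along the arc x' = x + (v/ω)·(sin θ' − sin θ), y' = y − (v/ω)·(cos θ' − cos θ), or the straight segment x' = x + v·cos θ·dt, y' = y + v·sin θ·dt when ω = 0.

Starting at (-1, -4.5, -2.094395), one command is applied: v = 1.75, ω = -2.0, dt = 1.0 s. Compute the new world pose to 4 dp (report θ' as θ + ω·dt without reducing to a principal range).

θ' = -2.0944 + -2.0·1.0 = -4.0944
R = v/ω = 1.75/-2.0 = -0.8750
x' = -1 + -0.8750·(sin -4.0944 − sin -2.0944) = -2.4709
y' = -4.5 − -0.8750·(cos -4.0944 − cos -2.0944) = -4.5695

(-2.4709, -4.5695, -4.0944)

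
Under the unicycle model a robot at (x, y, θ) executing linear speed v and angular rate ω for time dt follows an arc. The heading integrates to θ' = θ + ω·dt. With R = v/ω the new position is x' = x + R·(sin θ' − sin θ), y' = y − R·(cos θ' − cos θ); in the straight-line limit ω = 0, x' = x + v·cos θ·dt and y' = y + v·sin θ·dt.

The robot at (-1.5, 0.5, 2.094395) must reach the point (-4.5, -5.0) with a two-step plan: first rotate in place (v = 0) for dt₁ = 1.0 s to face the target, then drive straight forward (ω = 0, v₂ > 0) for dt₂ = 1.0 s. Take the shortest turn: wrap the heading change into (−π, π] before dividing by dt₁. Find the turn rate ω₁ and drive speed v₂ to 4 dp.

heading to target = atan2(-5−0.5, -4.5−-1.5) = -2.0701
Δθ = wrap(-2.0701 − 2.0944) = 2.1186; ω₁ = Δθ/dt₁ = 2.1186
distance = √((-4.5−-1.5)² + (-5−0.5)²) = 6.2650; v₂ = distance/dt₂ = 6.2650

ω₁ = 2.1186, v₂ = 6.2650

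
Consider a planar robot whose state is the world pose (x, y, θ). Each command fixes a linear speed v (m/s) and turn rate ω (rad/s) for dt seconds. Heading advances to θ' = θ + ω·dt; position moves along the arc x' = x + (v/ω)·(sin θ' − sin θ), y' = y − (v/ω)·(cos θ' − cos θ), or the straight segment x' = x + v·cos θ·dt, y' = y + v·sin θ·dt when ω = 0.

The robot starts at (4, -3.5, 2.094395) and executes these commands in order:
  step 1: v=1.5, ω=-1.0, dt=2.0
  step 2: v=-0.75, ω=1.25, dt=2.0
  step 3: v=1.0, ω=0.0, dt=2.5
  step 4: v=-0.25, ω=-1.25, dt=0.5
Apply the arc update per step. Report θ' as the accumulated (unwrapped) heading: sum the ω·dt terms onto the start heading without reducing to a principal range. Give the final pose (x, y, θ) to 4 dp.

step 1: θ'=0.0944 (R=-1.5000) → pose (5.1577, -1.2567, 0.0944)
step 2: θ'=2.5944 (R=-0.6000) → pose (4.9020, -2.3664, 2.5944)
step 3: θ'=2.5944 (straight) → pose (2.7671, -1.0657, 2.5944)
step 4: θ'=1.9694 (R=0.2000) → pose (2.8473, -1.1588, 1.9694)

(2.8473, -1.1588, 1.9694)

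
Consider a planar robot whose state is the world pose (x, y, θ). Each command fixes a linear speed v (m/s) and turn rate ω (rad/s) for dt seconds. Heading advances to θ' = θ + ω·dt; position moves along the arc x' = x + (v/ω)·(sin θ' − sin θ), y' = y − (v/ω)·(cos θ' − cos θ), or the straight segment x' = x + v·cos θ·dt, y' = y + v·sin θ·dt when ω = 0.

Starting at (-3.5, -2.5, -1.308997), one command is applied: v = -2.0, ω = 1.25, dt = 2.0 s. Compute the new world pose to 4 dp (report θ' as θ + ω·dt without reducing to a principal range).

(-6.5315, -2.3209, 1.1910)

θ' = -1.3090 + 1.25·2.0 = 1.1910
R = v/ω = -2.0/1.25 = -1.6000
x' = -3.5 + -1.6000·(sin 1.1910 − sin -1.3090) = -6.5315
y' = -2.5 − -1.6000·(cos 1.1910 − cos -1.3090) = -2.3209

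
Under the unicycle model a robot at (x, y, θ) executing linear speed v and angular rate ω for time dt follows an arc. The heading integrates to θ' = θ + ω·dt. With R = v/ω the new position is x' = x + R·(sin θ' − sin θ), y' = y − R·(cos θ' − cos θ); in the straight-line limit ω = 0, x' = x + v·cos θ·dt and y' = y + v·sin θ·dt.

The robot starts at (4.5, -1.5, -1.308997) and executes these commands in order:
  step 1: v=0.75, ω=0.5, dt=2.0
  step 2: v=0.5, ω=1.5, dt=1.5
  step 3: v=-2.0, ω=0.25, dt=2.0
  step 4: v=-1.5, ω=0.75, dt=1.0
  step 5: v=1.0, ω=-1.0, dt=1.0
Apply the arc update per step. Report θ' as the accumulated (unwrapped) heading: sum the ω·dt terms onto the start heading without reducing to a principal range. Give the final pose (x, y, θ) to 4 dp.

(8.7305, -5.3749, 2.1910)

step 1: θ'=-0.3090 (R=1.5000) → pose (5.4927, -2.5407, -0.3090)
step 2: θ'=1.9410 (R=0.3333) → pose (5.9049, -2.1026, 1.9410)
step 3: θ'=2.4410 (R=-8.0000) → pose (8.2055, -5.3238, 2.4410)
step 4: θ'=3.1910 (R=-2.0000) → pose (9.5936, -5.7924, 3.1910)
step 5: θ'=2.1910 (R=-1.0000) → pose (8.7305, -5.3749, 2.1910)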